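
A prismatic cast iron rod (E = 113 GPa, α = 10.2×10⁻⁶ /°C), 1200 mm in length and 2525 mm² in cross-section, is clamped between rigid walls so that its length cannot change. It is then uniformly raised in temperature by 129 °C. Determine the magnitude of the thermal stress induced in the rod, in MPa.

σ ≈ 149 MPa (compressive)

Because both ends are immovable the net strain is zero, and the suppressed thermal strain is αΔT = 10.2×10⁻⁶ × 129 = 1315.8×10⁻⁶.
The stress required to suppress this strain is σ = Eε = 113×10³ × 1315.8×10⁻⁶ = 148.7 MPa, compressive since the rod is trying to expand.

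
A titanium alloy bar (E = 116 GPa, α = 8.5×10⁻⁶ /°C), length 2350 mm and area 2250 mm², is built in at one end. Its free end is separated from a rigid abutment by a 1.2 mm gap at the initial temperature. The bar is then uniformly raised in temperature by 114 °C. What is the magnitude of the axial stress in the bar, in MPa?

If the wall were absent the bar would grow by αΔT L = 8.5×10⁻⁶ × 114 × 2350 = 2.277 mm.
After closing the 1.2 mm clearance, 2.277 − 1.2 = 1.077 mm of expansion remains to be suppressed by the wall.
Compatibility: PL/(AE) = 1.077 mm, so σ = P/A = E × (1.077/2350) = 53.17 MPa.

σ ≈ 53.2 MPa (compressive)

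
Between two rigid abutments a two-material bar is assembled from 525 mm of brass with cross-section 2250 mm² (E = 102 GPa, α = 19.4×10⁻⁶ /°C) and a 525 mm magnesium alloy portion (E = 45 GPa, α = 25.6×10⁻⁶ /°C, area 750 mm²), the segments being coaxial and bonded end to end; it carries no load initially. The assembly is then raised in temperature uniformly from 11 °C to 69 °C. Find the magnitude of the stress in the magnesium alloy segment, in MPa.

Free thermal expansion of the whole bar: Σ αᵢΔT Lᵢ = 19.4×10⁻⁶×58×525 + 25.6×10⁻⁶×58×525 = 1.37 mm.
Since the ends are fixed, an axial force P builds up, equal in every segment, with P · Σ Lᵢ/(AᵢEᵢ) = δ_free.
The series flexibility is Σ Lᵢ/(AᵢEᵢ) = 525/(2250×102×10³) + 525/(750×45×10³) = 1.784×10⁻⁵ mm/N.
Hence P = δ_free / Σ(L/AE) = 1.37/1.784×10⁻⁵ = 76.79 kN (compressive).
σ_{magnesium alloy} = P / A = 76790 / 750 = 102.4 MPa.

σ ≈ 102 MPa (compressive)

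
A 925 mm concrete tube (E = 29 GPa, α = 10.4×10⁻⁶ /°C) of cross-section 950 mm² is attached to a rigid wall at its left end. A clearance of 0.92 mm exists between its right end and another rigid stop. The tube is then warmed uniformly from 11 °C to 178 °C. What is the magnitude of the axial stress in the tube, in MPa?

σ ≈ 21.5 MPa (compressive)

Unrestrained expansion: δ_free = αΔT L = 10.4×10⁻⁶ × 167 × 925 = 1.607 mm.
After closing the 0.92 mm clearance, 1.607 − 0.92 = 0.6865 mm of expansion remains to be suppressed by the wall.
Compatibility: PL/(AE) = 0.6865 mm, so σ = P/A = E × (0.6865/925) = 21.52 MPa.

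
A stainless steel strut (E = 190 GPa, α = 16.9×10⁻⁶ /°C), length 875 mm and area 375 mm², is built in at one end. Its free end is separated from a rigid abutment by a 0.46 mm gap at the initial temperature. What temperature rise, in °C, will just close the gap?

ΔT ≈ 31.1 °C

Contact occurs when the free expansion equals the gap: αΔT L = 0.46 mm.
ΔT = 0.46 / (16.9×10⁻⁶ × 875) = 31.11 °C.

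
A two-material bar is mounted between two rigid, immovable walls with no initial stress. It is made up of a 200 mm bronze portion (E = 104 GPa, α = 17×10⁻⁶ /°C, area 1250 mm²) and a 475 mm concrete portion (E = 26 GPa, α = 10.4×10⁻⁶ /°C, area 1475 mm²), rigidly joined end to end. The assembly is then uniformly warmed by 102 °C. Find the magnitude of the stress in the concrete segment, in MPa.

σ ≈ 41.4 MPa (compressive)

If the supports were absent, the total length change would be Σ αᵢΔT Lᵢ = 17×10⁻⁶×102×200 + 10.4×10⁻⁶×102×475 = 0.8507 mm.
The rigid supports impose zero overall length change; the single axial force P common to all segments must satisfy P Σ Lᵢ/(AᵢEᵢ) = δ_free.
The series flexibility is Σ Lᵢ/(AᵢEᵢ) = 200/(1250×104×10³) + 475/(1475×26×10³) = 1.392×10⁻⁵ mm/N.
P = 0.8507 / 1.392×10⁻⁵ = 61090 N = 61.09 kN, compressive.
σ_{concrete} = P / A = 61090 / 1475 = 41.42 MPa.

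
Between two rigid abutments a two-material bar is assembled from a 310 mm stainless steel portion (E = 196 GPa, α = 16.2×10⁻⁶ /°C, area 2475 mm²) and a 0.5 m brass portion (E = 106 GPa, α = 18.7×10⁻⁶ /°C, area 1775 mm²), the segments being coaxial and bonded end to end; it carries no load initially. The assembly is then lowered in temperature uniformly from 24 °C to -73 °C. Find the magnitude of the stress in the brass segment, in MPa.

If the supports were absent, the total length change would be Σ αᵢΔT Lᵢ = 16.2×10⁻⁶×97×310 + 18.7×10⁻⁶×97×500 = 1.394 mm.
The rigid supports impose zero overall length change; the single axial force P common to all segments must satisfy P Σ Lᵢ/(AᵢEᵢ) = δ_free.
Σ Lᵢ/(AᵢEᵢ) = 310/(2475×196×10³) + 500/(1775×106×10³) = 3.296×10⁻⁶ mm/N.
So P = 1.394 / 3.296×10⁻⁶ = 422.9 kN, tensile.
σ_{brass} = P / A = 422900 / 1775 = 238.3 MPa.

σ ≈ 238 MPa (tensile)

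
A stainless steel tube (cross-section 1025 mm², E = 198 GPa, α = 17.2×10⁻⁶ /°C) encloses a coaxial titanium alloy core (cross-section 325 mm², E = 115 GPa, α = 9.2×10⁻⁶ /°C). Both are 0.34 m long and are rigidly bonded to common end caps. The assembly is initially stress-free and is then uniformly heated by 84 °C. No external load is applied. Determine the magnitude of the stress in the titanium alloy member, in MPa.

σ ≈ 65.3 MPa (tensile)

Both members must finish at the same length. With the larger α, the stainless steel tends to over-expand; the plates restrain it, putting the stainless steel in compression and the titanium alloy in tension. With no external load the two internal forces are equal and opposite, magnitude P.
Compatibility of the two members (thermal + elastic change equal): (α₁ − α₂)ΔT = P·[1/(A₁E₁) + 1/(A₂E₂)].
|α₁ − α₂|·ΔT = 8×10⁻⁶ × 84 = 0.000672.
1/(A₁E₁) + 1/(A₂E₂) = 1/(1025×198×10³) + 1/(325×115×10³) = 3.168×10⁻⁸ N⁻¹.
So P = 0.000672 / 3.168×10⁻⁸ = 21.21 kN.
σ_{titanium alloy} = P/A₂ = 21210/325 = 65.26 MPa, tensile.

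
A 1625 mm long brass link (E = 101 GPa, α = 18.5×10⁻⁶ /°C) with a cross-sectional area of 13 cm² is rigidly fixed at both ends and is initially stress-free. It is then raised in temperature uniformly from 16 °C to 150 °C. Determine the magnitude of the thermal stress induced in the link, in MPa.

σ ≈ 250 MPa (compressive)

Because both ends are immovable the net strain is zero, and the suppressed thermal strain is αΔT = 18.5×10⁻⁶ × 134 = 2479×10⁻⁶.
The stress required to suppress this strain is σ = Eε = 101×10³ × 2479×10⁻⁶ = 250.4 MPa, compressive since the link is trying to expand.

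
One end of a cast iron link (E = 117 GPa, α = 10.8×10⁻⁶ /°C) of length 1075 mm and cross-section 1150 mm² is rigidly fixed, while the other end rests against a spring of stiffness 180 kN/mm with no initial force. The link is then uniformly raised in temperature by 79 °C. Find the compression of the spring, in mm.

δ ≈ 0.376 mm

Free thermal expansion: δ_free = αΔT L = 10.8×10⁻⁶ × 79 × 1075 = 0.9172 mm.
Let P be the compressive force at the spring. The link shortens elastically by PL/(AE) and the spring compresses by P/k; together these equal δ_free.
So P = δ_free / [L/(AE) + 1/k] = 0.9172 / [ 1075/(1150×117×10³) + 1/(180×10³) ].
P = 0.9172 / 1.355×10⁻⁵ = 67710 N.
Spring compression = P/k = 67710/(180×10³) = 0.3762 mm.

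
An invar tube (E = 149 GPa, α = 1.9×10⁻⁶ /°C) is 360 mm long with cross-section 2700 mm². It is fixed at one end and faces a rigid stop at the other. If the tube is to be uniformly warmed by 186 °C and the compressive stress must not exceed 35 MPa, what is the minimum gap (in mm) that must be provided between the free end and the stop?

With no wall the tube would lengthen by αΔT L = 1.9×10⁻⁶ × 186 × 360 = 0.1272 mm.
A stress of 35 MPa corresponds to the wall pushing the tube back by σL/E = 35×360/(149×10³) = 0.08456 mm.
So the gap has to take up the difference, g_min = δ_free − σL/E = 0.1272 − 0.08456 = 0.04266 mm.

g ≈ 0.0427 mm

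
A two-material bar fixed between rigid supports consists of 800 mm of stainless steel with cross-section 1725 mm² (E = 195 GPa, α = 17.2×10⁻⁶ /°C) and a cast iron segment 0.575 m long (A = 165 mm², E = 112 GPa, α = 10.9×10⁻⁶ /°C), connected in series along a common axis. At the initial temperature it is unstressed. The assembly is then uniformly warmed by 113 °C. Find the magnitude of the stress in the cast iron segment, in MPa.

With the walls removed the bar would change length by δ_free = Σ αᵢΔT Lᵢ = 17.2×10⁻⁶×113×800 + 10.9×10⁻⁶×113×575 = 2.263 mm.
The rigid supports impose zero overall length change; the single axial force P common to all segments must satisfy P Σ Lᵢ/(AᵢEᵢ) = δ_free.
The series flexibility is Σ Lᵢ/(AᵢEᵢ) = 800/(1725×195×10³) + 575/(165×112×10³) = 3.349×10⁻⁵ mm/N.
Hence P = δ_free / Σ(L/AE) = 2.263/3.349×10⁻⁵ = 67.57 kN (compressive).
σ_{cast iron} = P / A = 67570 / 165 = 409.5 MPa.

σ ≈ 410 MPa (compressive)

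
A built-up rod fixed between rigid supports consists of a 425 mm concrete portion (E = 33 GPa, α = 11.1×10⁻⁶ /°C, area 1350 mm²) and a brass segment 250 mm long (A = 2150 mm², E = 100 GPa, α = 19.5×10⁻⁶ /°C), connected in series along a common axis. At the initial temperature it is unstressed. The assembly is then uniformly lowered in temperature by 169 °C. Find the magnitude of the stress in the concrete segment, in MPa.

σ ≈ 112 MPa (tensile)

With the walls removed the bar would change length by δ_free = Σ αᵢΔT Lᵢ = 11.1×10⁻⁶×169×425 + 19.5×10⁻⁶×169×250 = 1.621 mm.
The rigid supports impose zero overall length change; the single axial force P common to all segments must satisfy P Σ Lᵢ/(AᵢEᵢ) = δ_free.
The series flexibility is Σ Lᵢ/(AᵢEᵢ) = 425/(1350×33×10³) + 250/(2150×100×10³) = 1.07×10⁻⁵ mm/N.
Hence P = δ_free / Σ(L/AE) = 1.621/1.07×10⁻⁵ = 151.5 kN (tensile).
σ_{concrete} = P / A = 151500 / 1350 = 112.2 MPa.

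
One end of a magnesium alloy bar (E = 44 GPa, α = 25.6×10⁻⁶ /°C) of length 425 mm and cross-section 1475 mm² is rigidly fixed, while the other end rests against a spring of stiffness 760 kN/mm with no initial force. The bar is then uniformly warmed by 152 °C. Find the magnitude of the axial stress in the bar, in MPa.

If the spring were absent the bar would lengthen by αΔT L = 25.6×10⁻⁶ × 152 × 425 = 1.654 mm.
With a force P in the spring, the elastic change of the bar is PL/(AE) and that of the spring is P/k; compatibility requires their sum to equal δ_free.
So P = δ_free / [L/(AE) + 1/k] = 1.654 / [ 425/(1475×44×10³) + 1/(760×10³) ].
P = 1.654 / 7.864×10⁻⁶ = 210300 N.
σ = P/A = 210300/1475 = 142.6 MPa.

σ ≈ 143 MPa (compressive)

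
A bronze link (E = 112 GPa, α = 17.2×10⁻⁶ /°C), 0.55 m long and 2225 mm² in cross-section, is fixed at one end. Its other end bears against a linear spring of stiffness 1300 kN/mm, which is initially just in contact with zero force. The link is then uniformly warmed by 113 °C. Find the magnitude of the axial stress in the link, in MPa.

σ ≈ 161 MPa (compressive)

The unrestrained thermal change is αΔT L = 17.2×10⁻⁶ × 113 × 550 = 1.069 mm.
With a force P in the spring, the elastic change of the link is PL/(AE) and that of the spring is P/k; compatibility requires their sum to equal δ_free.
P [ L/(AE) + 1/k ] = δ_free → P [ 550/(2225×112×10³) + 1/(1300×10³) ] = 1.069.
P = 1.069 / 2.976×10⁻⁶ = 359200 N.
σ = P/A = 359200/2225 = 161.4 MPa.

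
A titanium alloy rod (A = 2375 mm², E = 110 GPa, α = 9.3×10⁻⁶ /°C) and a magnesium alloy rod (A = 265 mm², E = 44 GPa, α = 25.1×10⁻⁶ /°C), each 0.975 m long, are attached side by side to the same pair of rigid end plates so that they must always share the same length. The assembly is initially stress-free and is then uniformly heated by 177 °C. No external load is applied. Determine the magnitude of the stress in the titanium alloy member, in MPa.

σ ≈ 13.1 MPa (tensile)

The magnesium alloy has the larger α, so on heating it would change length more than the titanium alloy if both were free. The rigid plates force a common final length, so the magnesium alloy is put into compression and the titanium alloy into tension, with equal and opposite forces P (no external load).
Compatibility of the two members (thermal + elastic change equal): (α₁ − α₂)ΔT = P·[1/(A₁E₁) + 1/(A₂E₂)].
|α₁ − α₂|·ΔT = 15.8×10⁻⁶ × 177 = 0.002797.
1/(A₁E₁) + 1/(A₂E₂) = 1/(2375×110×10³) + 1/(265×44×10³) = 8.959×10⁻⁸ N⁻¹.
So P = 0.002797 / 8.959×10⁻⁸ = 31.22 kN.
σ_{titanium alloy} = P/A₁ = 31220/2375 = 13.14 MPa, tensile.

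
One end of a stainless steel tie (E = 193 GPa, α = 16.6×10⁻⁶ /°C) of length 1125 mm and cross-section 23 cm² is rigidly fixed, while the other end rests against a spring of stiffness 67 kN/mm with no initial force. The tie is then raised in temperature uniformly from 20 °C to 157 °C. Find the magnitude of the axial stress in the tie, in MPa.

The unrestrained thermal change is αΔT L = 16.6×10⁻⁶ × 137 × 1125 = 2.558 mm.
With a force P in the spring, the elastic change of the tie is PL/(AE) and that of the spring is P/k; compatibility requires their sum to equal δ_free.
So P = δ_free / [L/(AE) + 1/k] = 2.558 / [ 1125/(2300×193×10³) + 1/(67×10³) ].
P = 2.558 / 1.746×10⁻⁵ = 146500 N.
σ = P/A = 146500/2300 = 63.71 MPa.

σ ≈ 63.7 MPa (compressive)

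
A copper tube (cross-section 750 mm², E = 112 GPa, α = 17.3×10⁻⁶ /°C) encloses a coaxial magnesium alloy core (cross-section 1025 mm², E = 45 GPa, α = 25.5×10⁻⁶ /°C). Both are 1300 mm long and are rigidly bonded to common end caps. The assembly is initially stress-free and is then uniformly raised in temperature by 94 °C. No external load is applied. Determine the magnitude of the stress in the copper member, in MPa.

σ ≈ 30.6 MPa (tensile)

The magnesium alloy has the larger α, so on heating it would change length more than the copper if both were free. The rigid plates force a common final length, so the magnesium alloy is put into compression and the copper into tension, with equal and opposite forces P (no external load).
Compatibility of the two members (thermal + elastic change equal): (α₁ − α₂)ΔT = P·[1/(A₁E₁) + 1/(A₂E₂)].
|α₁ − α₂|·ΔT = 8.2×10⁻⁶ × 94 = 0.0007708.
1/(A₁E₁) + 1/(A₂E₂) = 1/(750×112×10³) + 1/(1025×45×10³) = 3.358×10⁻⁸ N⁻¹.
So P = 0.0007708 / 3.358×10⁻⁸ = 22.95 kN.
σ_{copper} = P/A₁ = 22950/750 = 30.6 MPa, tensile.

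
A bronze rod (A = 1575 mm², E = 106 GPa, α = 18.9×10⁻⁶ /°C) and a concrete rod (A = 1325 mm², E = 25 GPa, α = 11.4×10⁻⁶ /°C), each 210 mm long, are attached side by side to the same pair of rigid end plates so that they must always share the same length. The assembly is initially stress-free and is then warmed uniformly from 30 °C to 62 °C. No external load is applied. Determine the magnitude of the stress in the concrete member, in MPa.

The bronze has the larger α, so on heating it would change length more than the concrete if both were free. The rigid plates force a common final length, so the bronze is put into compression and the concrete into tension, with equal and opposite forces P (no external load).
Compatibility of the two members (thermal + elastic change equal): (α₁ − α₂)ΔT = P·[1/(A₁E₁) + 1/(A₂E₂)].
|α₁ − α₂|·ΔT = 7.5×10⁻⁶ × 32 = 0.00024.
1/(A₁E₁) + 1/(A₂E₂) = 1/(1575×106×10³) + 1/(1325×25×10³) = 3.618×10⁻⁸ N⁻¹.
P = 0.00024 / 3.618×10⁻⁸ = 6634 N = 6.634 kN.
σ_{concrete} = P/A₂ = 6634/1325 = 5.007 MPa, tensile.

σ ≈ 5.01 MPa (tensile)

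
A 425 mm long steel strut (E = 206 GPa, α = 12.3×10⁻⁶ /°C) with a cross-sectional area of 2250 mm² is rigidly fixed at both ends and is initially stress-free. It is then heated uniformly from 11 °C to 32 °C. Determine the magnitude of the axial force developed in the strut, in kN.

Full restraint means ε = 0, so the stress is σ = EαΔT = 206×10³ × 12.3×10⁻⁶ × 21 = 53.21 MPa.
P = AEαΔT = 2250 × 206×10³ × 12.3×10⁻⁶ × 21 = 119.7 kN (compressive).

P ≈ 120 kN (compressive)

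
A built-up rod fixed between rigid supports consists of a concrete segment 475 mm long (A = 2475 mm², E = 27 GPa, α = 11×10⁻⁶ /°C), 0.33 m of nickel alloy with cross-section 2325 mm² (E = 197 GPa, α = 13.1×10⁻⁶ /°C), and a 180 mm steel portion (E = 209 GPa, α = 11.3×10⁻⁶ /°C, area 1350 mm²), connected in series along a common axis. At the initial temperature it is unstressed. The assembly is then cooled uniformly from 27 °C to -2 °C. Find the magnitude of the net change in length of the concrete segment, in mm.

|ΔL| ≈ 0.13 mm

If the supports were absent, the total length change would be Σ αᵢΔT Lᵢ = 11×10⁻⁶×29×475 + 13.1×10⁻⁶×29×330 + 11.3×10⁻⁶×29×180 = 0.3359 mm.
The rigid supports impose zero overall length change; the single axial force P common to all segments must satisfy P Σ Lᵢ/(AᵢEᵢ) = δ_free.
The series flexibility is Σ Lᵢ/(AᵢEᵢ) = 475/(2475×27×10³) + 330/(2325×197×10³) + 180/(1350×209×10³) = 8.467×10⁻⁶ mm/N.
Hence P = δ_free / Σ(L/AE) = 0.3359/8.467×10⁻⁶ = 39.67 kN (tensile).
For the concrete segment, free thermal change = 11×10⁻⁶×29×475 = 0.1515 mm and elastic change from P = 39670×475/(2475×27×10³) = 0.282 mm; these oppose, so the net change is 0.13 mm (segment lengthens).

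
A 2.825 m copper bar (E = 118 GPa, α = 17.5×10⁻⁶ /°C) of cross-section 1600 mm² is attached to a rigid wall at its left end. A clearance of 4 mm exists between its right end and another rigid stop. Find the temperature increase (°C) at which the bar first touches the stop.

ΔT ≈ 80.9 °C

Contact occurs when the free expansion equals the gap: αΔT L = 4 mm.
ΔT = 4 / (17.5×10⁻⁶ × 2825) = 80.91 °C.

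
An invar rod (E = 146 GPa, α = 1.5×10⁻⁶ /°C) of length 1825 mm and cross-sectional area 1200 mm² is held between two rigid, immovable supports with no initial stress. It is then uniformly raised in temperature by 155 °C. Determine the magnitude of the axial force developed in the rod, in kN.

P ≈ 40.7 kN (compressive)

The ends cannot move, so σ = EαΔT = 146×10³ × 1.5×10⁻⁶ × 155 = 33.95 MPa.
P = AEαΔT = 1200 × 146×10³ × 1.5×10⁻⁶ × 155 = 40.73 kN (compressive).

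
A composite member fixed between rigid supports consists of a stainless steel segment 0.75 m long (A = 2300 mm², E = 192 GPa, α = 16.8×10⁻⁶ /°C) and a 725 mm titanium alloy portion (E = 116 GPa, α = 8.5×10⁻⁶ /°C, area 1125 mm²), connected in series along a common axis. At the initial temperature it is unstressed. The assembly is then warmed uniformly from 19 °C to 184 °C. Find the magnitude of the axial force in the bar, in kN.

P ≈ 427 kN (compressive)

With the walls removed the bar would change length by δ_free = Σ αᵢΔT Lᵢ = 16.8×10⁻⁶×165×750 + 8.5×10⁻⁶×165×725 = 3.096 mm.
The rigid supports impose zero overall length change; the single axial force P common to all segments must satisfy P Σ Lᵢ/(AᵢEᵢ) = δ_free.
The series flexibility is Σ Lᵢ/(AᵢEᵢ) = 750/(2300×192×10³) + 725/(1125×116×10³) = 7.254×10⁻⁶ mm/N.
So P = 3.096 / 7.254×10⁻⁶ = 426.8 kN, compressive.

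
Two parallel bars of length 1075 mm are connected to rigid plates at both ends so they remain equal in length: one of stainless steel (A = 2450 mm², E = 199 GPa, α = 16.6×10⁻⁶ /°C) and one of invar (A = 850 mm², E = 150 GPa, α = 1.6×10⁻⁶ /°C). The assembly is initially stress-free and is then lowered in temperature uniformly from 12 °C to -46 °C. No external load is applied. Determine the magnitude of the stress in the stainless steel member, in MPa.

Equilibrium of a rigid end plate with no external load gives equal and opposite internal forces ±P in the two members. Since α_{stainless steel} > α_{invar}, cooling drives the stainless steel into tension and the invar into compression.
Equating the net (thermal + elastic) strains gives |α₁ − α₂|·ΔT = P·[1/(A₁E₁) + 1/(A₂E₂)].
|α₁ − α₂|·ΔT = 15×10⁻⁶ × 58 = 0.00087.
1/(A₁E₁) + 1/(A₂E₂) = 1/(2450×199×10³) + 1/(850×150×10³) = 9.894×10⁻⁹ N⁻¹.
P = 0.00087 / 9.894×10⁻⁹ = 87930 N = 87.93 kN.
σ_{stainless steel} = P/A₁ = 87930/2450 = 35.89 MPa, tensile.

σ ≈ 35.9 MPa (tensile)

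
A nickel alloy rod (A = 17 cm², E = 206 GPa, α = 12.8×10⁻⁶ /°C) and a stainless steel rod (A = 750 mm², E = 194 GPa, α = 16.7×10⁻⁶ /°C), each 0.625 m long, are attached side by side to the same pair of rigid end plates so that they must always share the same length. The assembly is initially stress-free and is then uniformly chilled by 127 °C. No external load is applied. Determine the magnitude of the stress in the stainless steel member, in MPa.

Equilibrium of a rigid end plate with no external load gives equal and opposite internal forces ±P in the two members. Since α_{stainless steel} > α_{nickel alloy}, cooling drives the stainless steel into tension and the nickel alloy into compression.
Compatibility of the two members (thermal + elastic change equal): (α₁ − α₂)ΔT = P·[1/(A₁E₁) + 1/(A₂E₂)].
|α₁ − α₂|·ΔT = 3.9×10⁻⁶ × 127 = 0.0004953.
1/(A₁E₁) + 1/(A₂E₂) = 1/(1700×206×10³) + 1/(750×194×10³) = 9.728×10⁻⁹ N⁻¹.
So P = 0.0004953 / 9.728×10⁻⁹ = 50.91 kN.
σ_{stainless steel} = P/A₂ = 50910/750 = 67.88 MPa, tensile.

σ ≈ 67.9 MPa (tensile)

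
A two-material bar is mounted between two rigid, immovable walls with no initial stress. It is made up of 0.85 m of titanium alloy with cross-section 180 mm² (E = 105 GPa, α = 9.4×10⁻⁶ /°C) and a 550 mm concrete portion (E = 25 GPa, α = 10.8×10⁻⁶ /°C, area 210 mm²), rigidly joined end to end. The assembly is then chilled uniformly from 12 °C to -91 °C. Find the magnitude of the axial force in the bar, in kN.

Free thermal contraction of the whole bar: Σ αᵢΔT Lᵢ = 9.4×10⁻⁶×103×850 + 10.8×10⁻⁶×103×550 = 1.435 mm.
The rigid supports impose zero overall length change; the single axial force P common to all segments must satisfy P Σ Lᵢ/(AᵢEᵢ) = δ_free.
Σ Lᵢ/(AᵢEᵢ) = 850/(180×105×10³) + 550/(210×25×10³) = 0.0001497 mm/N.
P = 1.435 / 0.0001497 = 9582 N = 9.582 kN, tensile.

P ≈ 9.58 kN (tensile)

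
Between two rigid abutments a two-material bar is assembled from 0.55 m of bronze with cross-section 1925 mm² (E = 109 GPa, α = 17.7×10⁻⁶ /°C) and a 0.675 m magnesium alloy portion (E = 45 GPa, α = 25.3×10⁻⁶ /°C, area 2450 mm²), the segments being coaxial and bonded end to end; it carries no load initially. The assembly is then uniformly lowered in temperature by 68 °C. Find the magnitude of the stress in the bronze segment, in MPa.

Free thermal contraction of the whole bar: Σ αᵢΔT Lᵢ = 17.7×10⁻⁶×68×550 + 25.3×10⁻⁶×68×675 = 1.823 mm.
The rigid supports impose zero overall length change; the single axial force P common to all segments must satisfy P Σ Lᵢ/(AᵢEᵢ) = δ_free.
The series flexibility is Σ Lᵢ/(AᵢEᵢ) = 550/(1925×109×10³) + 675/(2450×45×10³) = 8.744×10⁻⁶ mm/N.
So P = 1.823 / 8.744×10⁻⁶ = 208.5 kN, tensile.
σ_{bronze} = P / A = 208500 / 1925 = 108.3 MPa.

σ ≈ 108 MPa (tensile)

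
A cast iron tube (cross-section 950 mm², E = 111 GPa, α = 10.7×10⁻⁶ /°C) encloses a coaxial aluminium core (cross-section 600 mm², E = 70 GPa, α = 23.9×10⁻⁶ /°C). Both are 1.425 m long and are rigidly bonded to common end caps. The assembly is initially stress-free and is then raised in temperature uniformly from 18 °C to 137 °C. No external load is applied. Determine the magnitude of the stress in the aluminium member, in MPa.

σ ≈ 78.6 MPa (compressive)

Both members must finish at the same length. With the larger α, the aluminium tends to over-expand; the plates restrain it, putting the aluminium in compression and the cast iron in tension. With no external load the two internal forces are equal and opposite, magnitude P.
Setting the final lengths equal and cancelling L: (α₁ − α₂)ΔT = P/(A₁E₁) + P/(A₂E₂).
|α₁ − α₂|·ΔT = 13.2×10⁻⁶ × 119 = 0.001571.
1/(A₁E₁) + 1/(A₂E₂) = 1/(950×111×10³) + 1/(600×70×10³) = 3.329×10⁻⁸ N⁻¹.
So P = 0.001571 / 3.329×10⁻⁸ = 47.18 kN.
σ_{aluminium} = P/A₂ = 47180/600 = 78.64 MPa, compressive.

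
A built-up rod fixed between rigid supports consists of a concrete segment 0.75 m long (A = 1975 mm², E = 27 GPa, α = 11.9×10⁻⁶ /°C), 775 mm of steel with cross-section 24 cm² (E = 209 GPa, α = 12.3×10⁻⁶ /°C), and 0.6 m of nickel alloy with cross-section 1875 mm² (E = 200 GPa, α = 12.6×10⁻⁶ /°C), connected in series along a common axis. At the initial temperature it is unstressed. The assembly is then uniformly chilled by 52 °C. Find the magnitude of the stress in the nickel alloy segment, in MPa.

σ ≈ 41.9 MPa (tensile)

If the supports were absent, the total length change would be Σ αᵢΔT Lᵢ = 11.9×10⁻⁶×52×750 + 12.3×10⁻⁶×52×775 + 12.6×10⁻⁶×52×600 = 1.353 mm.
The walls prevent any net length change, so an axial force P (same in every segment) develops. Compatibility: P · Σ Lᵢ/(AᵢEᵢ) = δ_free.
The series flexibility is Σ Lᵢ/(AᵢEᵢ) = 750/(1975×27×10³) + 775/(2400×209×10³) + 600/(1875×200×10³) = 1.721×10⁻⁵ mm/N.
P = 1.353 / 1.721×10⁻⁵ = 78610 N = 78.61 kN, tensile.
σ_{nickel alloy} = P / A = 78610 / 1875 = 41.93 MPa.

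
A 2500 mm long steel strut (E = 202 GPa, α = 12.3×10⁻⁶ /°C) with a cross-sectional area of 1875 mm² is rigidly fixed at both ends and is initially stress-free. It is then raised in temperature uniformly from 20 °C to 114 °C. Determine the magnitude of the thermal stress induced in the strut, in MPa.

σ ≈ 234 MPa (compressive)

With length fixed, the mechanical strain must cancel the thermal strain αΔT = 12.3×10⁻⁶ × 94 = 1156.2×10⁻⁶.
The stress required to suppress this strain is σ = Eε = 202×10³ × 1156.2×10⁻⁶ = 233.6 MPa, compressive since the strut is trying to expand.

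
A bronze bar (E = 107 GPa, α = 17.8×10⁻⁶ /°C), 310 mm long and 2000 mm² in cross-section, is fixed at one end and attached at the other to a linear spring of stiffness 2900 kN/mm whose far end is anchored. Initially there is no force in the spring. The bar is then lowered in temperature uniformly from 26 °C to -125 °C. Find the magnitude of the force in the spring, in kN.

P ≈ 465 kN

The unrestrained thermal change is αΔT L = 17.8×10⁻⁶ × 151 × 310 = 0.8332 mm.
Let P be the tensile force in the spring. The bar extends elastically by PL/(AE) and the spring stretches by P/k; together these equal δ_free.
So P = δ_free / [L/(AE) + 1/k] = 0.8332 / [ 310/(2000×107×10³) + 1/(2900×10³) ].
P = 0.8332 / 1.793×10⁻⁶ = 464600 N.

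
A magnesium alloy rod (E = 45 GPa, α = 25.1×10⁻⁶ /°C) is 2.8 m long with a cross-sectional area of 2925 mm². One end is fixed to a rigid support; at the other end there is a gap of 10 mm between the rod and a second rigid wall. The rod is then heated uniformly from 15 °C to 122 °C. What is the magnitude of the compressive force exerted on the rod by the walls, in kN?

P ≈ 0 kN

If the wall were absent the rod would grow by αΔT L = 25.1×10⁻⁶ × 107 × 2800 = 7.52 mm.
Since δ_free = 7.52 mm is less than the 10 mm gap, the rod never touches the wall. No axial force develops.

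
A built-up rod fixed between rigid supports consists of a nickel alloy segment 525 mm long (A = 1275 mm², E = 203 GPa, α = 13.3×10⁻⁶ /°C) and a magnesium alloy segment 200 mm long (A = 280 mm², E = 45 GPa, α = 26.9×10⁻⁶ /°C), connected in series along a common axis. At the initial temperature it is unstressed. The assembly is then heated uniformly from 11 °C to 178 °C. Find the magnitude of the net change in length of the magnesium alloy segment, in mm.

|ΔL| ≈ 0.932 mm

With the walls removed the bar would change length by δ_free = Σ αᵢΔT Lᵢ = 13.3×10⁻⁶×167×525 + 26.9×10⁻⁶×167×200 = 2.065 mm.
Since the ends are fixed, an axial force P builds up, equal in every segment, with P · Σ Lᵢ/(AᵢEᵢ) = δ_free.
Σ Lᵢ/(AᵢEᵢ) = 525/(1275×203×10³) + 200/(280×45×10³) = 1.79×10⁻⁵ mm/N.
So P = 2.065 / 1.79×10⁻⁵ = 115.3 kN, compressive.
For the magnesium alloy segment, free thermal change = 26.9×10⁻⁶×167×200 = 0.8985 mm and elastic change from P = 115300×200/(280×45×10³) = 1.831 mm; these oppose, so the net change is 0.932 mm (segment shortens).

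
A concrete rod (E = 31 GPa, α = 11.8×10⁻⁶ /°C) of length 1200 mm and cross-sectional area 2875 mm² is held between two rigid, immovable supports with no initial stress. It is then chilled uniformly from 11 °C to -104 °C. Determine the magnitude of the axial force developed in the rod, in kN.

P ≈ 121 kN (tensile)

Full restraint means ε = 0, so the stress is σ = EαΔT = 31×10³ × 11.8×10⁻⁶ × 115 = 42.07 MPa.
P = AEαΔT = 2875 × 31×10³ × 11.8×10⁻⁶ × 115 = 120.9 kN (tensile).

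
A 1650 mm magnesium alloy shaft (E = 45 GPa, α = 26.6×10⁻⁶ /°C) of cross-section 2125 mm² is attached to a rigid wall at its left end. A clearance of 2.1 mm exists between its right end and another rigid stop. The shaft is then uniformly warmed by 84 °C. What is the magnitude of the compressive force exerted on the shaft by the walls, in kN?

Free thermal elongation = αΔT L = 26.6×10⁻⁶ × 84 × 1650 = 3.687 mm.
The gap closes (δ_free > 2.1 mm) and the wall then resists a further 3.687 − 2.1 = 1.587 mm of expansion.
So σ = E(δ_free − g)/L = 45×10³ × 1.587/1650 = 43.28 MPa.
Force on the wall = σA = 43.28 × 2125 mm² = 91.96 kN.

P ≈ 92 kN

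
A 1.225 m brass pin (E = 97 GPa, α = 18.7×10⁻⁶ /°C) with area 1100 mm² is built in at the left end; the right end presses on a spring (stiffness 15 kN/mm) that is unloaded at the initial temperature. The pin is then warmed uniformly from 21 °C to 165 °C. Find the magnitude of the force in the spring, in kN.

P ≈ 42.2 kN

Free thermal expansion: δ_free = αΔT L = 18.7×10⁻⁶ × 144 × 1225 = 3.299 mm.
With a force P in the spring, the elastic change of the pin is PL/(AE) and that of the spring is P/k; compatibility requires their sum to equal δ_free.
P [ L/(AE) + 1/k ] = δ_free → P [ 1225/(1100×97×10³) + 1/(15×10³) ] = 3.299.
P = 3.299 / 7.815×10⁻⁵ = 42210 N.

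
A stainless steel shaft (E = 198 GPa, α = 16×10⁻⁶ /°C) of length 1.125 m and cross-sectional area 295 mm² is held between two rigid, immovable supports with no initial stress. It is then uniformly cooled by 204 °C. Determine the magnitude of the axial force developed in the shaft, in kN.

P ≈ 191 kN (tensile)

With zero net strain, σ = E·αΔT = 198 GPa × 16×10⁻⁶ × 204 = 646.3 MPa.
Then P = σA = 646.3 × 295 mm² = 190.7 kN, tensile.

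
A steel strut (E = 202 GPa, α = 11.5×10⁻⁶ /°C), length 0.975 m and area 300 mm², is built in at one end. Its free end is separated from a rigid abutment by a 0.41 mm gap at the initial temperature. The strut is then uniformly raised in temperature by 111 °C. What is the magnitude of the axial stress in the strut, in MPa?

σ ≈ 173 MPa (compressive)

Unrestrained expansion: δ_free = αΔT L = 11.5×10⁻⁶ × 111 × 975 = 1.245 mm.
The gap closes (δ_free > 0.41 mm) and the wall then resists a further 1.245 − 0.41 = 0.8346 mm of expansion.
Compatibility: PL/(AE) = 0.8346 mm, so σ = P/A = E × (0.8346/975) = 172.9 MPa.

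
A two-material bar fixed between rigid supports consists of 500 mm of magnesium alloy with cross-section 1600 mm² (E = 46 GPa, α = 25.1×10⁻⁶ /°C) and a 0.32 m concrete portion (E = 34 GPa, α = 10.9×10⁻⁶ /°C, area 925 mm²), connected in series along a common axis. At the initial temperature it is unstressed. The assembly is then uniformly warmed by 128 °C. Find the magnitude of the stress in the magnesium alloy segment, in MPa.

If the supports were absent, the total length change would be Σ αᵢΔT Lᵢ = 25.1×10⁻⁶×128×500 + 10.9×10⁻⁶×128×320 = 2.053 mm.
The walls prevent any net length change, so an axial force P (same in every segment) develops. Compatibility: P · Σ Lᵢ/(AᵢEᵢ) = δ_free.
Σ Lᵢ/(AᵢEᵢ) = 500/(1600×46×10³) + 320/(925×34×10³) = 1.697×10⁻⁵ mm/N.
So P = 2.053 / 1.697×10⁻⁵ = 121 kN, compressive.
σ_{magnesium alloy} = P / A = 121000 / 1600 = 75.61 MPa.

σ ≈ 75.6 MPa (compressive)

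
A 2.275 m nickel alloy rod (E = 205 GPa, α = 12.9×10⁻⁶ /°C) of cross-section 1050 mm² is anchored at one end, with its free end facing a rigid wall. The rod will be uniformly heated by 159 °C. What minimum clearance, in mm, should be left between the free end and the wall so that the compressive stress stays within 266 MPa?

With no wall the rod would lengthen by αΔT L = 12.9×10⁻⁶ × 159 × 2275 = 4.666 mm.
A stress of 266 MPa corresponds to the wall pushing the rod back by σL/E = 266×2275/(205×10³) = 2.952 mm.
So the gap has to take up the difference, g_min = δ_free − σL/E = 4.666 − 2.952 = 1.714 mm.

g ≈ 1.71 mm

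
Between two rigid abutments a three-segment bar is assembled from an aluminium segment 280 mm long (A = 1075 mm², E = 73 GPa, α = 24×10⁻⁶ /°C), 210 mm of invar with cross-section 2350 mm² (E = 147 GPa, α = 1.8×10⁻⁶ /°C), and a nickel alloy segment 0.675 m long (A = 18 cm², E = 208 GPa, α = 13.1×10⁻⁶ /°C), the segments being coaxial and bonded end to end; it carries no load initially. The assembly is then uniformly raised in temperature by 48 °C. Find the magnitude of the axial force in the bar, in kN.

With the walls removed the bar would change length by δ_free = Σ αᵢΔT Lᵢ = 24×10⁻⁶×48×280 + 1.8×10⁻⁶×48×210 + 13.1×10⁻⁶×48×675 = 0.7651 mm.
The rigid supports impose zero overall length change; the single axial force P common to all segments must satisfy P Σ Lᵢ/(AᵢEᵢ) = δ_free.
Σ Lᵢ/(AᵢEᵢ) = 280/(1075×73×10³) + 210/(2350×147×10³) + 675/(1800×208×10³) = 5.979×10⁻⁶ mm/N.
So P = 0.7651 / 5.979×10⁻⁶ = 128 kN, compressive.

P ≈ 128 kN (compressive)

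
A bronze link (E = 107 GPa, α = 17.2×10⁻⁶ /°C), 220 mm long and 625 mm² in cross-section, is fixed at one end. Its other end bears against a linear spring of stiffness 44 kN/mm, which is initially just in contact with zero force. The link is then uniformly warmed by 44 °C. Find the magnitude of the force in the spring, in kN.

P ≈ 6.4 kN

Free thermal expansion: δ_free = αΔT L = 17.2×10⁻⁶ × 44 × 220 = 0.1665 mm.
Let P be the compressive force at the spring. The link shortens elastically by PL/(AE) and the spring compresses by P/k; together these equal δ_free.
So P = δ_free / [L/(AE) + 1/k] = 0.1665 / [ 220/(625×107×10³) + 1/(44×10³) ].
P = 0.1665 / 2.602×10⁻⁵ = 6400 N.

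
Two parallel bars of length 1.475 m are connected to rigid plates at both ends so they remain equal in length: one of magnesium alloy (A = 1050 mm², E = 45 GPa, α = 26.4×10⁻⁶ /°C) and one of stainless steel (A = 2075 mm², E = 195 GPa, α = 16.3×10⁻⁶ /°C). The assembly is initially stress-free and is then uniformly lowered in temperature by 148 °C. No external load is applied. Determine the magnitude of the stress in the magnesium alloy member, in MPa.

Both members must finish at the same length. With the larger α, the magnesium alloy tends to over-contract; the plates restrain it, putting the magnesium alloy in tension and the stainless steel in compression. With no external load the two internal forces are equal and opposite, magnitude P.
Setting the final lengths equal and cancelling L: (α₁ − α₂)ΔT = P/(A₁E₁) + P/(A₂E₂).
|α₁ − α₂|·ΔT = 10.1×10⁻⁶ × 148 = 0.001495.
1/(A₁E₁) + 1/(A₂E₂) = 1/(1050×45×10³) + 1/(2075×195×10³) = 2.364×10⁻⁸ N⁻¹.
P = 0.001495 / 2.364×10⁻⁸ = 63240 N = 63.24 kN.
σ_{magnesium alloy} = P/A₁ = 63240/1050 = 60.23 MPa, tensile.

σ ≈ 60.2 MPa (tensile)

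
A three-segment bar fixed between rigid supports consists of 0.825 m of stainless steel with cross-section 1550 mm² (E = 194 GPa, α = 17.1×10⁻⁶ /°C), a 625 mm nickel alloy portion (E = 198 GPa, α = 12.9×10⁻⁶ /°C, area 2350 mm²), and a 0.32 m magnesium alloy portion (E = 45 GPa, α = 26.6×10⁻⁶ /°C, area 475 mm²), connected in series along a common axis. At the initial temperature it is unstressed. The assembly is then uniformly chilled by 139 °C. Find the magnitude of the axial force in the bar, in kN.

If the supports were absent, the total length change would be Σ αᵢΔT Lᵢ = 17.1×10⁻⁶×139×825 + 12.9×10⁻⁶×139×625 + 26.6×10⁻⁶×139×320 = 4.265 mm.
The rigid supports impose zero overall length change; the single axial force P common to all segments must satisfy P Σ Lᵢ/(AᵢEᵢ) = δ_free.
Σ Lᵢ/(AᵢEᵢ) = 825/(1550×194×10³) + 625/(2350×198×10³) + 320/(475×45×10³) = 1.906×10⁻⁵ mm/N.
So P = 4.265 / 1.906×10⁻⁵ = 223.8 kN, tensile.

P ≈ 224 kN (tensile)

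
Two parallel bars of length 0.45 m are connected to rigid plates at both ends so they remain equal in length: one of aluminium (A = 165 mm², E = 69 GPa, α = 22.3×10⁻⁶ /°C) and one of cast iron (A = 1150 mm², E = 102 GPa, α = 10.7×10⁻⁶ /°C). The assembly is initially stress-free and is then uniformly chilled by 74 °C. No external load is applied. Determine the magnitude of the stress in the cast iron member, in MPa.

σ ≈ 7.75 MPa (compressive)

Both members must finish at the same length. With the larger α, the aluminium tends to over-contract; the plates restrain it, putting the aluminium in tension and the cast iron in compression. With no external load the two internal forces are equal and opposite, magnitude P.
Equating the net (thermal + elastic) strains gives |α₁ − α₂|·ΔT = P·[1/(A₁E₁) + 1/(A₂E₂)].
|α₁ − α₂|·ΔT = 11.6×10⁻⁶ × 74 = 0.0008584.
1/(A₁E₁) + 1/(A₂E₂) = 1/(165×69×10³) + 1/(1150×102×10³) = 9.636×10⁻⁸ N⁻¹.
So P = 0.0008584 / 9.636×10⁻⁸ = 8.908 kN.
σ_{cast iron} = P/A₂ = 8908/1150 = 7.746 MPa, compressive.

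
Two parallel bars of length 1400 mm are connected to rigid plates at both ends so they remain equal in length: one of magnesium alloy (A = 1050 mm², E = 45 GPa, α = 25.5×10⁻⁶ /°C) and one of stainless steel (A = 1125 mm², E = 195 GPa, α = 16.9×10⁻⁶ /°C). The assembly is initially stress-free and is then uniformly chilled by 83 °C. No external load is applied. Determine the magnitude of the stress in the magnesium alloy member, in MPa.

Both members must finish at the same length. With the larger α, the magnesium alloy tends to over-contract; the plates restrain it, putting the magnesium alloy in tension and the stainless steel in compression. With no external load the two internal forces are equal and opposite, magnitude P.
Equating the net (thermal + elastic) strains gives |α₁ − α₂|·ΔT = P·[1/(A₁E₁) + 1/(A₂E₂)].
|α₁ − α₂|·ΔT = 8.6×10⁻⁶ × 83 = 0.0007138.
1/(A₁E₁) + 1/(A₂E₂) = 1/(1050×45×10³) + 1/(1125×195×10³) = 2.572×10⁻⁸ N⁻¹.
P = 0.0007138 / 2.572×10⁻⁸ = 27750 N = 27.75 kN.
σ_{magnesium alloy} = P/A₁ = 27750/1050 = 26.43 MPa, tensile.

σ ≈ 26.4 MPa (tensile)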